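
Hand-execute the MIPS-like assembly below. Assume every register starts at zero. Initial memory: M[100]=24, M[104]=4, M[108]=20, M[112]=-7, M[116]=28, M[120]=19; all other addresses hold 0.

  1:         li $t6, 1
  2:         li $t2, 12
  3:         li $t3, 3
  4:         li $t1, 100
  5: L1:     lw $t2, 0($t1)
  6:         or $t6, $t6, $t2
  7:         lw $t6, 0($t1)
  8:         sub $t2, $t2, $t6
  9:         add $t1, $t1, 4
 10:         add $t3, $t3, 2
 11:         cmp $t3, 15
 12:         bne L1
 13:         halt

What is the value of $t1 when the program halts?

124

$t6=1
$t2=12
$t3=3
$t1=100
$t2=M[100]=24
$t6=1|24=25
$t6=M[100]=24
$t2=24-24=0
$t1=100+4=104
$t3=3+2=5
cmp $t3, 15  (cmp 5,15)
bne L1: taken
$t2=M[104]=4
$t6=24|4=28
$t6=M[104]=4
$t2=4-4=0
$t1=104+4=108
$t3=5+2=7
cmp $t3, 15  (cmp 7,15)
bne L1: taken
$t2=M[108]=20
$t6=4|20=20
$t6=M[108]=20
$t2=20-20=0
$t1=108+4=112
$t3=7+2=9
cmp $t3, 15  (cmp 9,15)
bne L1: taken
$t2=M[112]=-7
$t6=20|(-7)=-3
$t6=M[112]=-7
$t2=(-7)-(-7)=0
$t1=112+4=116
$t3=9+2=11
cmp $t3, 15  (cmp 11,15)
bne L1: taken
$t2=M[116]=28
$t6=(-7)|28=-3
$t6=M[116]=28
$t2=28-28=0
$t1=116+4=120
$t3=11+2=13
cmp $t3, 15  (cmp 13,15)
bne L1: taken
$t2=M[120]=19
$t6=28|19=31
$t6=M[120]=19
$t2=19-19=0
$t1=120+4=124
$t3=13+2=15
cmp $t3, 15  (cmp 15,15)
bne L1: not taken
halt.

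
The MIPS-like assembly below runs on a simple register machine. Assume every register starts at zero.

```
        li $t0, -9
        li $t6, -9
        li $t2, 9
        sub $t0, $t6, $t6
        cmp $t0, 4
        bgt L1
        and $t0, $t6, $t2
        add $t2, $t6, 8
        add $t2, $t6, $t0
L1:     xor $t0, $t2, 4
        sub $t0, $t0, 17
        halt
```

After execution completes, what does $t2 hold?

$t0=-9
$t6=-9
$t2=9
$t0=(-9)-(-9)=0
cmp $t0, 4  (cmp 0,4)
bgt L1: not taken
$t0=(-9)&9=1
$t2=(-9)+8=-1
$t2=(-9)+1=-8
$t0=(-8)^4=-4
$t0=(-4)-17=-21
halt.

-8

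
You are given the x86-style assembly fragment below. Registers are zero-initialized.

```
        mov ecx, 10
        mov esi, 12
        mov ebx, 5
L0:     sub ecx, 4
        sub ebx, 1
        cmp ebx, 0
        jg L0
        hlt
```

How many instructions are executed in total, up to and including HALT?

24

mov ecx, 10 → ecx=10
mov esi, 12 → esi=12
mov ebx, 5 → ebx=5
sub ecx, 4 → ecx=10-4=6
sub ebx, 1 → ebx=5-1=4
cmp ebx, 0  (cmp 4,0)
jg L0: taken
sub ecx, 4 → ecx=6-4=2
sub ebx, 1 → ebx=4-1=3
cmp ebx, 0  (cmp 3,0)
jg L0: taken
sub ecx, 4 → ecx=2-4=-2
sub ebx, 1 → ebx=3-1=2
cmp ebx, 0  (cmp 2,0)
jg L0: taken
sub ecx, 4 → ecx=(-2)-4=-6
sub ebx, 1 → ebx=2-1=1
cmp ebx, 0  (cmp 1,0)
jg L0: taken
sub ecx, 4 → ecx=(-6)-4=-10
sub ebx, 1 → ebx=1-1=0
cmp ebx, 0  (cmp 0,0)
jg L0: not taken
halt.
Total executed instructions: 24.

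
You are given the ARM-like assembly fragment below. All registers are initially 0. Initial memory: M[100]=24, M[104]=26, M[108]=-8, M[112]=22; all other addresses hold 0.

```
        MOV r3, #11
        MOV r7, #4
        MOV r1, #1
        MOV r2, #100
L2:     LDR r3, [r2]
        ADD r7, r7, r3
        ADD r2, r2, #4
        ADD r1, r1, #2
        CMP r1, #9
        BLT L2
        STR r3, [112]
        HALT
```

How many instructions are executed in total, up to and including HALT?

30

r3=11
r7=4
r1=1
r2=100
r3=M[100]=24
r7=4+24=28
r2=100+4=104
r1=1+2=3
CMP r1, #9  (cmp 3,9)
BLT L2: taken
r3=M[104]=26
r7=28+26=54
r2=104+4=108
r1=3+2=5
CMP r1, #9  (cmp 5,9)
BLT L2: taken
r3=M[108]=-8
r7=54+(-8)=46
r2=108+4=112
r1=5+2=7
CMP r1, #9  (cmp 7,9)
BLT L2: taken
r3=M[112]=22
r7=46+22=68
r2=112+4=116
r1=7+2=9
CMP r1, #9  (cmp 9,9)
BLT L2: not taken
STR r3, [112] → M[112]=22
halt.
Total executed instructions: 30.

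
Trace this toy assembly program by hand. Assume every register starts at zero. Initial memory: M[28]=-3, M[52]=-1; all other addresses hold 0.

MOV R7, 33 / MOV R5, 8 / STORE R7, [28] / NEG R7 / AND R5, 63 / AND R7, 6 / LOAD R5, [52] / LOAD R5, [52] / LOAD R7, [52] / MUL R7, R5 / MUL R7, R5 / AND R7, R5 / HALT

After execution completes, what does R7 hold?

R7=33
R5=8
STORE R7, [28] → M[28]=33
R7=-(33)=-33
R5=8&63=8
R7=(-33)&6=6
R5=M[52]=-1
R5=M[52]=-1
R7=M[52]=-1
R7=(-1)*(-1)=1
R7=1*(-1)=-1
R7=(-1)&(-1)=-1
halt.

-1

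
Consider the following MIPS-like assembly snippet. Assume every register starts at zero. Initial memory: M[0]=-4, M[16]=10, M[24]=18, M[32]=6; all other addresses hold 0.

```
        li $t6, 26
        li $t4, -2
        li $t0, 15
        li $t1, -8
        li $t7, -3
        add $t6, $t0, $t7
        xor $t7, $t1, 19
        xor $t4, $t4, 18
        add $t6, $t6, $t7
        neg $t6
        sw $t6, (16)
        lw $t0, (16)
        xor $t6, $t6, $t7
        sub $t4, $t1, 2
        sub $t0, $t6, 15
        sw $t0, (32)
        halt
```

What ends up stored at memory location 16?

9

after li $t6, 26: $t6=26
after li $t4, -2: $t4=-2
after li $t0, 15: $t0=15
after li $t1, -8: $t1=-8
after li $t7, -3: $t7=-3
after add $t6, $t0, $t7: $t6=15+(-3)=12
after xor $t7, $t1, 19: $t7=(-8)^19=-21
after xor $t4, $t4, 18: $t4=(-2)^18=-20
after add $t6, $t6, $t7: $t6=12+(-21)=-9
after neg $t6: $t6=-(-9)=9
sw $t6, (16) → M[16]=9
after lw $t0, (16): $t0=M[16]=9
after xor $t6, $t6, $t7: $t6=9^(-21)=-30
after sub $t4, $t1, 2: $t4=(-8)-2=-10
after sub $t0, $t6, 15: $t0=(-30)-15=-45
sw $t0, (32) → M[32]=-45
halt.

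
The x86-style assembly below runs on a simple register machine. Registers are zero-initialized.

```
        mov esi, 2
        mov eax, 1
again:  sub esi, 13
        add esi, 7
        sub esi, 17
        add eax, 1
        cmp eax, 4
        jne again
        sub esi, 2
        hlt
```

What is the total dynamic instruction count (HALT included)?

22

after mov esi, 2: esi=2
after mov eax, 1: eax=1
after sub esi, 13: esi=2-13=-11
after add esi, 7: esi=(-11)+7=-4
after sub esi, 17: esi=(-4)-17=-21
after add eax, 1: eax=1+1=2
cmp eax, 4  (cmp 2,4)
jne again: taken
after sub esi, 13: esi=(-21)-13=-34
after add esi, 7: esi=(-34)+7=-27
after sub esi, 17: esi=(-27)-17=-44
after add eax, 1: eax=2+1=3
cmp eax, 4  (cmp 3,4)
jne again: taken
after sub esi, 13: esi=(-44)-13=-57
after add esi, 7: esi=(-57)+7=-50
after sub esi, 17: esi=(-50)-17=-67
after add eax, 1: eax=3+1=4
cmp eax, 4  (cmp 4,4)
jne again: not taken
after sub esi, 2: esi=(-67)-2=-69
halt.
Total executed instructions: 22.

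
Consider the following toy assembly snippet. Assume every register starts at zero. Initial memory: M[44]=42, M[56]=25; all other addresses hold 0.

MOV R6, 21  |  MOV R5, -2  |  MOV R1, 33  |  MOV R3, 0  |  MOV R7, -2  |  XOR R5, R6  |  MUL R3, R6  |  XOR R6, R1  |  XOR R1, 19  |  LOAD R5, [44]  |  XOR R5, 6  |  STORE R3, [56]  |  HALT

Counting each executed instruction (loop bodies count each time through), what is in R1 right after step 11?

50

MOV R6, 21 → R6=21
MOV R5, -2 → R5=-2
MOV R1, 33 → R1=33
MOV R3, 0 → R3=0
MOV R7, -2 → R7=-2
XOR R5, R6 → R5=(-2)^21=-21
MUL R3, R6 → R3=0*21=0
XOR R6, R1 → R6=21^33=52
XOR R1, 19 → R1=33^19=50
LOAD R5, [44] → R5=M[44]=42
XOR R5, 6 → R5=42^6=44
After step 11: R1 = 50.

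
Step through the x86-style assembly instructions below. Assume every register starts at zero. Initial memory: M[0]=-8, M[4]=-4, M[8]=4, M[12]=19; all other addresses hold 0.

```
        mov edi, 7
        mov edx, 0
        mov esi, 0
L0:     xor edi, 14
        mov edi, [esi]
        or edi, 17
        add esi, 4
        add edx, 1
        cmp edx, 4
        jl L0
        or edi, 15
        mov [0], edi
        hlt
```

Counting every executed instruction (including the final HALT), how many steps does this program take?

34

after mov edi, 7: edi=7
after mov edx, 0: edx=0
after mov esi, 0: esi=0
after xor edi, 14: edi=7^14=9
after mov edi, [esi]: edi=M[0]=-8
after or edi, 17: edi=(-8)|17=-7
after add esi, 4: esi=0+4=4
after add edx, 1: edx=0+1=1
cmp edx, 4  (cmp 1,4)
jl L0: taken
after xor edi, 14: edi=(-7)^14=-9
after mov edi, [esi]: edi=M[4]=-4
after or edi, 17: edi=(-4)|17=-3
after add esi, 4: esi=4+4=8
after add edx, 1: edx=1+1=2
cmp edx, 4  (cmp 2,4)
jl L0: taken
after xor edi, 14: edi=(-3)^14=-13
after mov edi, [esi]: edi=M[8]=4
after or edi, 17: edi=4|17=21
after add esi, 4: esi=8+4=12
after add edx, 1: edx=2+1=3
cmp edx, 4  (cmp 3,4)
jl L0: taken
after xor edi, 14: edi=21^14=27
after mov edi, [esi]: edi=M[12]=19
after or edi, 17: edi=19|17=19
after add esi, 4: esi=12+4=16
after add edx, 1: edx=3+1=4
cmp edx, 4  (cmp 4,4)
jl L0: not taken
after or edi, 15: edi=19|15=31
mov [0], edi → M[0]=31
halt.
Total executed instructions: 34.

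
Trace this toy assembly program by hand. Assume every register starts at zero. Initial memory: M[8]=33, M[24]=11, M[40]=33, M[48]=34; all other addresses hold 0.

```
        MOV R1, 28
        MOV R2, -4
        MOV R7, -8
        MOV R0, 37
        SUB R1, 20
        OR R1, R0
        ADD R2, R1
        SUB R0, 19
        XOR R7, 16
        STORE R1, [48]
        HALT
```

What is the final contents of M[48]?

45

MOV R1, 28 → R1=28
MOV R2, -4 → R2=-4
MOV R7, -8 → R7=-8
MOV R0, 37 → R0=37
SUB R1, 20 → R1=28-20=8
OR R1, R0 → R1=8|37=45
ADD R2, R1 → R2=(-4)+45=41
SUB R0, 19 → R0=37-19=18
XOR R7, 16 → R7=(-8)^16=-24
STORE R1, [48] → M[48]=45
halt.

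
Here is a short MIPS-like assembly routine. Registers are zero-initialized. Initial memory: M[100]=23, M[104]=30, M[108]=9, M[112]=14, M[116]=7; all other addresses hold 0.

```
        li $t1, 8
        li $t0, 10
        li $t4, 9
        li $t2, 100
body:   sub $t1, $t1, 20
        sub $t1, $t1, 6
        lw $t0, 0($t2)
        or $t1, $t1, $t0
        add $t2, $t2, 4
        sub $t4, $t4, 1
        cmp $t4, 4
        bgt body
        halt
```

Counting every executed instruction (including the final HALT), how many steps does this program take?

45

$t1=8
$t0=10
$t4=9
$t2=100
$t1=8-20=-12
$t1=(-12)-6=-18
$t0=M[100]=23
$t1=(-18)|23=-1
$t2=100+4=104
$t4=9-1=8
cmp $t4, 4  (cmp 8,4)
bgt body: taken
$t1=(-1)-20=-21
$t1=(-21)-6=-27
$t0=M[104]=30
$t1=(-27)|30=-1
$t2=104+4=108
$t4=8-1=7
cmp $t4, 4  (cmp 7,4)
bgt body: taken
$t1=(-1)-20=-21
$t1=(-21)-6=-27
$t0=M[108]=9
$t1=(-27)|9=-19
$t2=108+4=112
$t4=7-1=6
cmp $t4, 4  (cmp 6,4)
bgt body: taken
$t1=(-19)-20=-39
$t1=(-39)-6=-45
$t0=M[112]=14
$t1=(-45)|14=-33
$t2=112+4=116
$t4=6-1=5
cmp $t4, 4  (cmp 5,4)
bgt body: taken
$t1=(-33)-20=-53
$t1=(-53)-6=-59
$t0=M[116]=7
$t1=(-59)|7=-57
$t2=116+4=120
$t4=5-1=4
cmp $t4, 4  (cmp 4,4)
bgt body: not taken
halt.
Total executed instructions: 45.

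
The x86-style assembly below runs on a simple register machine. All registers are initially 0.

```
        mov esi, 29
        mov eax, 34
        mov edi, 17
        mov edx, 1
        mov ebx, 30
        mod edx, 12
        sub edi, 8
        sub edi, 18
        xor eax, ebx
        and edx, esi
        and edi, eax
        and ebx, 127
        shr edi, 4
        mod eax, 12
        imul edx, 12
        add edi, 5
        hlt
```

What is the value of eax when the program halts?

esi=29
eax=34
edi=17
edx=1
ebx=30
edx=1%12=1
edi=17-8=9
edi=9-18=-9
eax=34^30=60
edx=1&29=1
edi=(-9)&60=52
ebx=30&127=30
edi=52>>4=3
eax=60%12=0
edx=1*12=12
edi=3+5=8
halt.

0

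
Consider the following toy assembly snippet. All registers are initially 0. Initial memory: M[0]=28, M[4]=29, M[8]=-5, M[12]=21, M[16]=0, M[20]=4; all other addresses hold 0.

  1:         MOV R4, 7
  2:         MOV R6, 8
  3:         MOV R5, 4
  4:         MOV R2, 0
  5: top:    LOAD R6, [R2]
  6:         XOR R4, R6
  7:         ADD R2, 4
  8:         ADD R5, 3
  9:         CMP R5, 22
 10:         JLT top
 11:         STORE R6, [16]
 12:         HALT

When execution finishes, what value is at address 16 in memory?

4

R4=7
R6=8
R5=4
R2=0
R6=M[0]=28
R4=7^28=27
R2=0+4=4
R5=4+3=7
CMP R5, 22  (cmp 7,22)
JLT top: taken
R6=M[4]=29
R4=27^29=6
R2=4+4=8
R5=7+3=10
CMP R5, 22  (cmp 10,22)
JLT top: taken
R6=M[8]=-5
R4=6^(-5)=-3
R2=8+4=12
R5=10+3=13
CMP R5, 22  (cmp 13,22)
JLT top: taken
R6=M[12]=21
R4=(-3)^21=-24
R2=12+4=16
R5=13+3=16
CMP R5, 22  (cmp 16,22)
JLT top: taken
R6=M[16]=0
R4=(-24)^0=-24
R2=16+4=20
R5=16+3=19
CMP R5, 22  (cmp 19,22)
JLT top: taken
R6=M[20]=4
R4=(-24)^4=-20
R2=20+4=24
R5=19+3=22
CMP R5, 22  (cmp 22,22)
JLT top: not taken
STORE R6, [16] → M[16]=4
halt.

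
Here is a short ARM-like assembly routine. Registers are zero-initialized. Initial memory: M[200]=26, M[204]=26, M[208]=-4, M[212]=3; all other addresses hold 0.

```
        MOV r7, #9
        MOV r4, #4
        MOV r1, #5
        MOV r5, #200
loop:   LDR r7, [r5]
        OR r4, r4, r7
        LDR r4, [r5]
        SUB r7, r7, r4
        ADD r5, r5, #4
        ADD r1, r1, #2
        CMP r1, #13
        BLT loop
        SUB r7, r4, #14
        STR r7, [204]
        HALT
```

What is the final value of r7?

after MOV r7, #9: r7=9
after MOV r4, #4: r4=4
after MOV r1, #5: r1=5
after MOV r5, #200: r5=200
after LDR r7, [r5]: r7=M[200]=26
after OR r4, r4, r7: r4=4|26=30
after LDR r4, [r5]: r4=M[200]=26
after SUB r7, r7, r4: r7=26-26=0
after ADD r5, r5, #4: r5=200+4=204
after ADD r1, r1, #2: r1=5+2=7
CMP r1, #13  (cmp 7,13)
BLT loop: taken
after LDR r7, [r5]: r7=M[204]=26
after OR r4, r4, r7: r4=26|26=26
after LDR r4, [r5]: r4=M[204]=26
after SUB r7, r7, r4: r7=26-26=0
after ADD r5, r5, #4: r5=204+4=208
after ADD r1, r1, #2: r1=7+2=9
CMP r1, #13  (cmp 9,13)
BLT loop: taken
after LDR r7, [r5]: r7=M[208]=-4
after OR r4, r4, r7: r4=26|(-4)=-2
after LDR r4, [r5]: r4=M[208]=-4
after SUB r7, r7, r4: r7=(-4)-(-4)=0
after ADD r5, r5, #4: r5=208+4=212
after ADD r1, r1, #2: r1=9+2=11
CMP r1, #13  (cmp 11,13)
BLT loop: taken
after LDR r7, [r5]: r7=M[212]=3
after OR r4, r4, r7: r4=(-4)|3=-1
after LDR r4, [r5]: r4=M[212]=3
after SUB r7, r7, r4: r7=3-3=0
after ADD r5, r5, #4: r5=212+4=216
after ADD r1, r1, #2: r1=11+2=13
CMP r1, #13  (cmp 13,13)
BLT loop: not taken
after SUB r7, r4, #14: r7=3-14=-11
STR r7, [204] → M[204]=-11
halt.

-11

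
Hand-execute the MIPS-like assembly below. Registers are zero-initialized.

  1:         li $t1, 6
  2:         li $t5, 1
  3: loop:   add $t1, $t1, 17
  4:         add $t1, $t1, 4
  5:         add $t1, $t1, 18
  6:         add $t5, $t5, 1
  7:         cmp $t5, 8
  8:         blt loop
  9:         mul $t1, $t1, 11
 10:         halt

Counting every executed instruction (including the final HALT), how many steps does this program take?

after li $t1, 6: $t1=6
after li $t5, 1: $t5=1
after add $t1, $t1, 17: $t1=6+17=23
after add $t1, $t1, 4: $t1=23+4=27
after add $t1, $t1, 18: $t1=27+18=45
after add $t5, $t5, 1: $t5=1+1=2
cmp $t5, 8  (cmp 2,8)
blt loop: taken
after add $t1, $t1, 17: $t1=45+17=62
after add $t1, $t1, 4: $t1=62+4=66
after add $t1, $t1, 18: $t1=66+18=84
after add $t5, $t5, 1: $t5=2+1=3
cmp $t5, 8  (cmp 3,8)
blt loop: taken
after add $t1, $t1, 17: $t1=84+17=101
after add $t1, $t1, 4: $t1=101+4=105
after add $t1, $t1, 18: $t1=105+18=123
after add $t5, $t5, 1: $t5=3+1=4
cmp $t5, 8  (cmp 4,8)
blt loop: taken
after add $t1, $t1, 17: $t1=123+17=140
after add $t1, $t1, 4: $t1=140+4=144
after add $t1, $t1, 18: $t1=144+18=162
after add $t5, $t5, 1: $t5=4+1=5
cmp $t5, 8  (cmp 5,8)
blt loop: taken
after add $t1, $t1, 17: $t1=162+17=179
after add $t1, $t1, 4: $t1=179+4=183
after add $t1, $t1, 18: $t1=183+18=201
after add $t5, $t5, 1: $t5=5+1=6
cmp $t5, 8  (cmp 6,8)
blt loop: taken
after add $t1, $t1, 17: $t1=201+17=218
after add $t1, $t1, 4: $t1=218+4=222
after add $t1, $t1, 18: $t1=222+18=240
after add $t5, $t5, 1: $t5=6+1=7
cmp $t5, 8  (cmp 7,8)
blt loop: taken
after add $t1, $t1, 17: $t1=240+17=257
after add $t1, $t1, 4: $t1=257+4=261
after add $t1, $t1, 18: $t1=261+18=279
after add $t5, $t5, 1: $t5=7+1=8
cmp $t5, 8  (cmp 8,8)
blt loop: not taken
after mul $t1, $t1, 11: $t1=279*11=3069
halt.
Total executed instructions: 46.

46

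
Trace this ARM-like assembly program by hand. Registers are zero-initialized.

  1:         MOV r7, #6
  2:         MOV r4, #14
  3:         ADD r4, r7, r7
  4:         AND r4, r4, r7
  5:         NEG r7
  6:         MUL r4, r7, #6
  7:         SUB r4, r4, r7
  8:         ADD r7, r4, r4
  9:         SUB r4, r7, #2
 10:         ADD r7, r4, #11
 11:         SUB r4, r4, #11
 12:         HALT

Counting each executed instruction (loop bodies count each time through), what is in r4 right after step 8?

after MOV r7, #6: r7=6
after MOV r4, #14: r4=14
after ADD r4, r7, r7: r4=6+6=12
after AND r4, r4, r7: r4=12&6=4
after NEG r7: r7=-(6)=-6
after MUL r4, r7, #6: r4=(-6)*6=-36
after SUB r4, r4, r7: r4=(-36)-(-6)=-30
after ADD r7, r4, r4: r7=(-30)+(-30)=-60
After step 8: r4 = -30.

-30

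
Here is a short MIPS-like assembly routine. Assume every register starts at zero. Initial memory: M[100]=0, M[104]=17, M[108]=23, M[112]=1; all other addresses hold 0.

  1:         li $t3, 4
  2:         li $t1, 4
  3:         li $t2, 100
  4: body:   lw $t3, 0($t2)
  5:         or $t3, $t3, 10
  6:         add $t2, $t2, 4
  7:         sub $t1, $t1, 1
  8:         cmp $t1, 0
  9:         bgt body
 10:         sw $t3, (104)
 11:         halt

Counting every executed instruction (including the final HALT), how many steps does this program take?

29

after li $t3, 4: $t3=4
after li $t1, 4: $t1=4
after li $t2, 100: $t2=100
after lw $t3, 0($t2): $t3=M[100]=0
after or $t3, $t3, 10: $t3=0|10=10
after add $t2, $t2, 4: $t2=100+4=104
after sub $t1, $t1, 1: $t1=4-1=3
cmp $t1, 0  (cmp 3,0)
bgt body: taken
after lw $t3, 0($t2): $t3=M[104]=17
after or $t3, $t3, 10: $t3=17|10=27
after add $t2, $t2, 4: $t2=104+4=108
after sub $t1, $t1, 1: $t1=3-1=2
cmp $t1, 0  (cmp 2,0)
bgt body: taken
after lw $t3, 0($t2): $t3=M[108]=23
after or $t3, $t3, 10: $t3=23|10=31
after add $t2, $t2, 4: $t2=108+4=112
after sub $t1, $t1, 1: $t1=2-1=1
cmp $t1, 0  (cmp 1,0)
bgt body: taken
after lw $t3, 0($t2): $t3=M[112]=1
after or $t3, $t3, 10: $t3=1|10=11
after add $t2, $t2, 4: $t2=112+4=116
after sub $t1, $t1, 1: $t1=1-1=0
cmp $t1, 0  (cmp 0,0)
bgt body: not taken
sw $t3, (104) → M[104]=11
halt.
Total executed instructions: 29.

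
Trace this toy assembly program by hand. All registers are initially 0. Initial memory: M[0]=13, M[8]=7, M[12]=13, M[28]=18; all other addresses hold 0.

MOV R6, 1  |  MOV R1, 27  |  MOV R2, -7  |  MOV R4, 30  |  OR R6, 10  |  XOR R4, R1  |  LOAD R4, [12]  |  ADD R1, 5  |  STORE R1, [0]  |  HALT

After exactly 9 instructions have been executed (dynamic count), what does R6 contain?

11

R6=1
R1=27
R2=-7
R4=30
R6=1|10=11
R4=30^27=5
R4=M[12]=13
R1=27+5=32
STORE R1, [0] → M[0]=32
After step 9: R6 = 11.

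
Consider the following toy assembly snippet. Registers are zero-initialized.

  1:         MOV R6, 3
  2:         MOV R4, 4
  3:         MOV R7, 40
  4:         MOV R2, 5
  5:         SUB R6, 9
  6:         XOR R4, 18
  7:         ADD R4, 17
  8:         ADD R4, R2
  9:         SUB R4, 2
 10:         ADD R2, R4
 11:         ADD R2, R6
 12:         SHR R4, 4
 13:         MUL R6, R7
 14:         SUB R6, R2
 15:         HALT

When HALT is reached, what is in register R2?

41

after MOV R6, 3: R6=3
after MOV R4, 4: R4=4
after MOV R7, 40: R7=40
after MOV R2, 5: R2=5
after SUB R6, 9: R6=3-9=-6
after XOR R4, 18: R4=4^18=22
after ADD R4, 17: R4=22+17=39
after ADD R4, R2: R4=39+5=44
after SUB R4, 2: R4=44-2=42
after ADD R2, R4: R2=5+42=47
after ADD R2, R6: R2=47+(-6)=41
after SHR R4, 4: R4=42>>4=2
after MUL R6, R7: R6=(-6)*40=-240
after SUB R6, R2: R6=(-240)-41=-281
halt.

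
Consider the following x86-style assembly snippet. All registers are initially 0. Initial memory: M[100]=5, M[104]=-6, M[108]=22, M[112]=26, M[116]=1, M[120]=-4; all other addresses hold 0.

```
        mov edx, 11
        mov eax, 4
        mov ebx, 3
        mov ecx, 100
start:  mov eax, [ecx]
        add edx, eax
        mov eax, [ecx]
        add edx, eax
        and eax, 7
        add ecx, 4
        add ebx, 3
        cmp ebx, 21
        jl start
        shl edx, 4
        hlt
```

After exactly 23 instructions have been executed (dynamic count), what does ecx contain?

after mov edx, 11: edx=11
after mov eax, 4: eax=4
after mov ebx, 3: ebx=3
after mov ecx, 100: ecx=100
after mov eax, [ecx]: eax=M[100]=5
after add edx, eax: edx=11+5=16
after mov eax, [ecx]: eax=M[100]=5
after add edx, eax: edx=16+5=21
after and eax, 7: eax=5&7=5
after add ecx, 4: ecx=100+4=104
after add ebx, 3: ebx=3+3=6
cmp ebx, 21  (cmp 6,21)
jl start: taken
after mov eax, [ecx]: eax=M[104]=-6
after add edx, eax: edx=21+(-6)=15
after mov eax, [ecx]: eax=M[104]=-6
after add edx, eax: edx=15+(-6)=9
after and eax, 7: eax=(-6)&7=2
after add ecx, 4: ecx=104+4=108
after add ebx, 3: ebx=6+3=9
cmp ebx, 21  (cmp 9,21)
jl start: taken
after mov eax, [ecx]: eax=M[108]=22
After step 23: ecx = 108.

108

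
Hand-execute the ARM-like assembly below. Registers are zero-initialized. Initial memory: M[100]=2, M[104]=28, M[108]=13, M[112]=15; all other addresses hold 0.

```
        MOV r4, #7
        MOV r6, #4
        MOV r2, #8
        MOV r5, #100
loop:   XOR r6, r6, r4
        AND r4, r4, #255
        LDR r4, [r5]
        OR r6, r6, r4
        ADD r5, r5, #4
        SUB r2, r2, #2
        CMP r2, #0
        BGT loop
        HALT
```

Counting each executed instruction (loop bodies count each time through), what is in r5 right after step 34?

after MOV r4, #7: r4=7
after MOV r6, #4: r6=4
after MOV r2, #8: r2=8
after MOV r5, #100: r5=100
after XOR r6, r6, r4: r6=4^7=3
after AND r4, r4, #255: r4=7&255=7
after LDR r4, [r5]: r4=M[100]=2
after OR r6, r6, r4: r6=3|2=3
after ADD r5, r5, #4: r5=100+4=104
after SUB r2, r2, #2: r2=8-2=6
CMP r2, #0  (cmp 6,0)
BGT loop: taken
after XOR r6, r6, r4: r6=3^2=1
after AND r4, r4, #255: r4=2&255=2
after LDR r4, [r5]: r4=M[104]=28
after OR r6, r6, r4: r6=1|28=29
after ADD r5, r5, #4: r5=104+4=108
after SUB r2, r2, #2: r2=6-2=4
CMP r2, #0  (cmp 4,0)
BGT loop: taken
after XOR r6, r6, r4: r6=29^28=1
after AND r4, r4, #255: r4=28&255=28
after LDR r4, [r5]: r4=M[108]=13
after OR r6, r6, r4: r6=1|13=13
after ADD r5, r5, #4: r5=108+4=112
after SUB r2, r2, #2: r2=4-2=2
CMP r2, #0  (cmp 2,0)
BGT loop: taken
after XOR r6, r6, r4: r6=13^13=0
after AND r4, r4, #255: r4=13&255=13
after LDR r4, [r5]: r4=M[112]=15
after OR r6, r6, r4: r6=0|15=15
after ADD r5, r5, #4: r5=112+4=116
after SUB r2, r2, #2: r2=2-2=0
After step 34: r5 = 116.

116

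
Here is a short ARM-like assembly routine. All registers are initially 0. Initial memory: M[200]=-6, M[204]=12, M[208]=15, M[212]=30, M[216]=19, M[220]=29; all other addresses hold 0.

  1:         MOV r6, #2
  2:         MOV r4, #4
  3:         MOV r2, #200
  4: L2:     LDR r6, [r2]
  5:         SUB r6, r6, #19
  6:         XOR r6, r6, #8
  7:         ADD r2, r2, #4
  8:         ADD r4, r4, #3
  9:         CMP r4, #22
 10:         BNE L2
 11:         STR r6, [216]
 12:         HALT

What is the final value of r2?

224

r6=2
r4=4
r2=200
r6=M[200]=-6
r6=(-6)-19=-25
r6=(-25)^8=-17
r2=200+4=204
r4=4+3=7
CMP r4, #22  (cmp 7,22)
BNE L2: taken
r6=M[204]=12
r6=12-19=-7
r6=(-7)^8=-15
r2=204+4=208
r4=7+3=10
CMP r4, #22  (cmp 10,22)
BNE L2: taken
r6=M[208]=15
r6=15-19=-4
r6=(-4)^8=-12
r2=208+4=212
r4=10+3=13
CMP r4, #22  (cmp 13,22)
BNE L2: taken
r6=M[212]=30
r6=30-19=11
r6=11^8=3
r2=212+4=216
r4=13+3=16
CMP r4, #22  (cmp 16,22)
BNE L2: taken
r6=M[216]=19
r6=19-19=0
r6=0^8=8
r2=216+4=220
r4=16+3=19
CMP r4, #22  (cmp 19,22)
BNE L2: taken
r6=M[220]=29
r6=29-19=10
r6=10^8=2
r2=220+4=224
r4=19+3=22
CMP r4, #22  (cmp 22,22)
BNE L2: not taken
STR r6, [216] → M[216]=2
halt.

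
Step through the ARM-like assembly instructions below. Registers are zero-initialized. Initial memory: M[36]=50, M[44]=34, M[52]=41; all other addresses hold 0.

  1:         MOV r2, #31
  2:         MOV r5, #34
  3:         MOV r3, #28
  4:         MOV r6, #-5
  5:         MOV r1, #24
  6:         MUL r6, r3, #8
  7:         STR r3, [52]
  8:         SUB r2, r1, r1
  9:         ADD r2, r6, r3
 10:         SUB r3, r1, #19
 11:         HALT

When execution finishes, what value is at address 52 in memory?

after MOV r2, #31: r2=31
after MOV r5, #34: r5=34
after MOV r3, #28: r3=28
after MOV r6, #-5: r6=-5
after MOV r1, #24: r1=24
after MUL r6, r3, #8: r6=28*8=224
STR r3, [52] → M[52]=28
after SUB r2, r1, r1: r2=24-24=0
after ADD r2, r6, r3: r2=224+28=252
after SUB r3, r1, #19: r3=24-19=5
halt.

28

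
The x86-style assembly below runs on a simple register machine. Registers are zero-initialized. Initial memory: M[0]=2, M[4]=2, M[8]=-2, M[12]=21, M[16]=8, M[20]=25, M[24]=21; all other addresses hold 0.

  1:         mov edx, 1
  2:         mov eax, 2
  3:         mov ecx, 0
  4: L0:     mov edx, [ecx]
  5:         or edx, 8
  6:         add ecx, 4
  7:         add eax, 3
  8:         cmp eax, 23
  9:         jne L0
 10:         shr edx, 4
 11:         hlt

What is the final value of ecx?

mov edx, 1 → edx=1
mov eax, 2 → eax=2
mov ecx, 0 → ecx=0
mov edx, [ecx] → edx=M[0]=2
or edx, 8 → edx=2|8=10
add ecx, 4 → ecx=0+4=4
add eax, 3 → eax=2+3=5
cmp eax, 23  (cmp 5,23)
jne L0: taken
mov edx, [ecx] → edx=M[4]=2
or edx, 8 → edx=2|8=10
add ecx, 4 → ecx=4+4=8
add eax, 3 → eax=5+3=8
cmp eax, 23  (cmp 8,23)
jne L0: taken
mov edx, [ecx] → edx=M[8]=-2
or edx, 8 → edx=(-2)|8=-2
add ecx, 4 → ecx=8+4=12
add eax, 3 → eax=8+3=11
cmp eax, 23  (cmp 11,23)
jne L0: taken
mov edx, [ecx] → edx=M[12]=21
or edx, 8 → edx=21|8=29
add ecx, 4 → ecx=12+4=16
add eax, 3 → eax=11+3=14
cmp eax, 23  (cmp 14,23)
jne L0: taken
mov edx, [ecx] → edx=M[16]=8
or edx, 8 → edx=8|8=8
add ecx, 4 → ecx=16+4=20
add eax, 3 → eax=14+3=17
cmp eax, 23  (cmp 17,23)
jne L0: taken
mov edx, [ecx] → edx=M[20]=25
or edx, 8 → edx=25|8=25
add ecx, 4 → ecx=20+4=24
add eax, 3 → eax=17+3=20
cmp eax, 23  (cmp 20,23)
jne L0: taken
mov edx, [ecx] → edx=M[24]=21
or edx, 8 → edx=21|8=29
add ecx, 4 → ecx=24+4=28
add eax, 3 → eax=20+3=23
cmp eax, 23  (cmp 23,23)
jne L0: not taken
shr edx, 4 → edx=29>>4=1
halt.

28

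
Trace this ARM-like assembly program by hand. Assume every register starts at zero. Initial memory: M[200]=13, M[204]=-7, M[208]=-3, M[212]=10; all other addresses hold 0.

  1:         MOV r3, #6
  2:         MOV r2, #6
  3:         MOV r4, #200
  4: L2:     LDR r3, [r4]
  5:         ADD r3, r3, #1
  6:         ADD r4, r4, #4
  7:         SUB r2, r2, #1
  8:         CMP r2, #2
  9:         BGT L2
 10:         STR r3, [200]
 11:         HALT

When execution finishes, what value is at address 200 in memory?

11

MOV r3, #6 → r3=6
MOV r2, #6 → r2=6
MOV r4, #200 → r4=200
LDR r3, [r4] → r3=M[200]=13
ADD r3, r3, #1 → r3=13+1=14
ADD r4, r4, #4 → r4=200+4=204
SUB r2, r2, #1 → r2=6-1=5
CMP r2, #2  (cmp 5,2)
BGT L2: taken
LDR r3, [r4] → r3=M[204]=-7
ADD r3, r3, #1 → r3=(-7)+1=-6
ADD r4, r4, #4 → r4=204+4=208
SUB r2, r2, #1 → r2=5-1=4
CMP r2, #2  (cmp 4,2)
BGT L2: taken
LDR r3, [r4] → r3=M[208]=-3
ADD r3, r3, #1 → r3=(-3)+1=-2
ADD r4, r4, #4 → r4=208+4=212
SUB r2, r2, #1 → r2=4-1=3
CMP r2, #2  (cmp 3,2)
BGT L2: taken
LDR r3, [r4] → r3=M[212]=10
ADD r3, r3, #1 → r3=10+1=11
ADD r4, r4, #4 → r4=212+4=216
SUB r2, r2, #1 → r2=3-1=2
CMP r2, #2  (cmp 2,2)
BGT L2: not taken
STR r3, [200] → M[200]=11
halt.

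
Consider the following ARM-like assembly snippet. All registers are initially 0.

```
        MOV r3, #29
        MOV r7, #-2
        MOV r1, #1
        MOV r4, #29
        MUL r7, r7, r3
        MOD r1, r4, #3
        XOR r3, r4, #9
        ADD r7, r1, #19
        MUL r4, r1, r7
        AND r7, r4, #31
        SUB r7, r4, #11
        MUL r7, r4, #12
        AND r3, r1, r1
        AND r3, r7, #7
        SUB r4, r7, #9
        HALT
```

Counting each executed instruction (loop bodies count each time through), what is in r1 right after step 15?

MOV r3, #29 → r3=29
MOV r7, #-2 → r7=-2
MOV r1, #1 → r1=1
MOV r4, #29 → r4=29
MUL r7, r7, r3 → r7=(-2)*29=-58
MOD r1, r4, #3 → r1=29%3=2
XOR r3, r4, #9 → r3=29^9=20
ADD r7, r1, #19 → r7=2+19=21
MUL r4, r1, r7 → r4=2*21=42
AND r7, r4, #31 → r7=42&31=10
SUB r7, r4, #11 → r7=42-11=31
MUL r7, r4, #12 → r7=42*12=504
AND r3, r1, r1 → r3=2&2=2
AND r3, r7, #7 → r3=504&7=0
SUB r4, r7, #9 → r4=504-9=495
After step 15: r1 = 2.

2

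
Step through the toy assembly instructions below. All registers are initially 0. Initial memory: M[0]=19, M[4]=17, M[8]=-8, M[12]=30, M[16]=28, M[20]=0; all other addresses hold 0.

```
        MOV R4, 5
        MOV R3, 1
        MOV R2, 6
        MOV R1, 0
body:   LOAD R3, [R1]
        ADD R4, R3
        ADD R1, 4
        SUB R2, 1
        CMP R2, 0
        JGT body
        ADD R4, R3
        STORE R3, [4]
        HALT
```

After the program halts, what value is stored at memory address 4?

0

R4=5
R3=1
R2=6
R1=0
R3=M[0]=19
R4=5+19=24
R1=0+4=4
R2=6-1=5
CMP R2, 0  (cmp 5,0)
JGT body: taken
R3=M[4]=17
R4=24+17=41
R1=4+4=8
R2=5-1=4
CMP R2, 0  (cmp 4,0)
JGT body: taken
R3=M[8]=-8
R4=41+(-8)=33
R1=8+4=12
R2=4-1=3
CMP R2, 0  (cmp 3,0)
JGT body: taken
R3=M[12]=30
R4=33+30=63
R1=12+4=16
R2=3-1=2
CMP R2, 0  (cmp 2,0)
JGT body: taken
R3=M[16]=28
R4=63+28=91
R1=16+4=20
R2=2-1=1
CMP R2, 0  (cmp 1,0)
JGT body: taken
R3=M[20]=0
R4=91+0=91
R1=20+4=24
R2=1-1=0
CMP R2, 0  (cmp 0,0)
JGT body: not taken
R4=91+0=91
STORE R3, [4] → M[4]=0
halt.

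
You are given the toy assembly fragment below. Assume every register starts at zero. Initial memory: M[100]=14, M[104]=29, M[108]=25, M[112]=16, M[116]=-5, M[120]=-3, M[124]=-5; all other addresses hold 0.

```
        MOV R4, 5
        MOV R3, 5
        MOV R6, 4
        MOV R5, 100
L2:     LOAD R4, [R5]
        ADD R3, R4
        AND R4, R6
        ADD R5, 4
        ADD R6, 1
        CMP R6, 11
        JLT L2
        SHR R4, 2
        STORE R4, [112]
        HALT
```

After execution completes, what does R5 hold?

128

MOV R4, 5 → R4=5
MOV R3, 5 → R3=5
MOV R6, 4 → R6=4
MOV R5, 100 → R5=100
LOAD R4, [R5] → R4=M[100]=14
ADD R3, R4 → R3=5+14=19
AND R4, R6 → R4=14&4=4
ADD R5, 4 → R5=100+4=104
ADD R6, 1 → R6=4+1=5
CMP R6, 11  (cmp 5,11)
JLT L2: taken
LOAD R4, [R5] → R4=M[104]=29
ADD R3, R4 → R3=19+29=48
AND R4, R6 → R4=29&5=5
ADD R5, 4 → R5=104+4=108
ADD R6, 1 → R6=5+1=6
CMP R6, 11  (cmp 6,11)
JLT L2: taken
LOAD R4, [R5] → R4=M[108]=25
ADD R3, R4 → R3=48+25=73
AND R4, R6 → R4=25&6=0
ADD R5, 4 → R5=108+4=112
ADD R6, 1 → R6=6+1=7
CMP R6, 11  (cmp 7,11)
JLT L2: taken
LOAD R4, [R5] → R4=M[112]=16
ADD R3, R4 → R3=73+16=89
AND R4, R6 → R4=16&7=0
ADD R5, 4 → R5=112+4=116
ADD R6, 1 → R6=7+1=8
CMP R6, 11  (cmp 8,11)
JLT L2: taken
LOAD R4, [R5] → R4=M[116]=-5
ADD R3, R4 → R3=89+(-5)=84
AND R4, R6 → R4=(-5)&8=8
ADD R5, 4 → R5=116+4=120
ADD R6, 1 → R6=8+1=9
CMP R6, 11  (cmp 9,11)
JLT L2: taken
LOAD R4, [R5] → R4=M[120]=-3
ADD R3, R4 → R3=84+(-3)=81
AND R4, R6 → R4=(-3)&9=9
ADD R5, 4 → R5=120+4=124
ADD R6, 1 → R6=9+1=10
CMP R6, 11  (cmp 10,11)
JLT L2: taken
LOAD R4, [R5] → R4=M[124]=-5
ADD R3, R4 → R3=81+(-5)=76
AND R4, R6 → R4=(-5)&10=10
ADD R5, 4 → R5=124+4=128
ADD R6, 1 → R6=10+1=11
CMP R6, 11  (cmp 11,11)
JLT L2: not taken
SHR R4, 2 → R4=10>>2=2
STORE R4, [112] → M[112]=2
halt.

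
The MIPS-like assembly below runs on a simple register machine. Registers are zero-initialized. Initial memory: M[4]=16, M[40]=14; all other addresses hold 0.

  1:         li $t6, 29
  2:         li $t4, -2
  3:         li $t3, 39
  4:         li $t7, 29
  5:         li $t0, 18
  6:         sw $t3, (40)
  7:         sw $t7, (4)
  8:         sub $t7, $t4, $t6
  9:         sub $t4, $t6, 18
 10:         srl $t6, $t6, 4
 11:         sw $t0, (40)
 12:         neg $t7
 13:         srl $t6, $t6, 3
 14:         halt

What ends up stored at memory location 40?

18

li $t6, 29 → $t6=29
li $t4, -2 → $t4=-2
li $t3, 39 → $t3=39
li $t7, 29 → $t7=29
li $t0, 18 → $t0=18
sw $t3, (40) → M[40]=39
sw $t7, (4) → M[4]=29
sub $t7, $t4, $t6 → $t7=(-2)-29=-31
sub $t4, $t6, 18 → $t4=29-18=11
srl $t6, $t6, 4 → $t6=29>>4=1
sw $t0, (40) → M[40]=18
neg $t7 → $t7=-(-31)=31
srl $t6, $t6, 3 → $t6=1>>3=0
halt.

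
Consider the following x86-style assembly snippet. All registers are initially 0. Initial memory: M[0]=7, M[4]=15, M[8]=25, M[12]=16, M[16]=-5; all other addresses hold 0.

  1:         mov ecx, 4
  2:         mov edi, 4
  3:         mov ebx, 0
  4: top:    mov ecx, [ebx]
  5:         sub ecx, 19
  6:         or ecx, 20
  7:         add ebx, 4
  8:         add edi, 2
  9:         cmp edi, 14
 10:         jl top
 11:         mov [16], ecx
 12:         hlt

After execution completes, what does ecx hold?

mov ecx, 4 → ecx=4
mov edi, 4 → edi=4
mov ebx, 0 → ebx=0
mov ecx, [ebx] → ecx=M[0]=7
sub ecx, 19 → ecx=7-19=-12
or ecx, 20 → ecx=(-12)|20=-12
add ebx, 4 → ebx=0+4=4
add edi, 2 → edi=4+2=6
cmp edi, 14  (cmp 6,14)
jl top: taken
mov ecx, [ebx] → ecx=M[4]=15
sub ecx, 19 → ecx=15-19=-4
or ecx, 20 → ecx=(-4)|20=-4
add ebx, 4 → ebx=4+4=8
add edi, 2 → edi=6+2=8
cmp edi, 14  (cmp 8,14)
jl top: taken
mov ecx, [ebx] → ecx=M[8]=25
sub ecx, 19 → ecx=25-19=6
or ecx, 20 → ecx=6|20=22
add ebx, 4 → ebx=8+4=12
add edi, 2 → edi=8+2=10
cmp edi, 14  (cmp 10,14)
jl top: taken
mov ecx, [ebx] → ecx=M[12]=16
sub ecx, 19 → ecx=16-19=-3
or ecx, 20 → ecx=(-3)|20=-3
add ebx, 4 → ebx=12+4=16
add edi, 2 → edi=10+2=12
cmp edi, 14  (cmp 12,14)
jl top: taken
mov ecx, [ebx] → ecx=M[16]=-5
sub ecx, 19 → ecx=(-5)-19=-24
or ecx, 20 → ecx=(-24)|20=-4
add ebx, 4 → ebx=16+4=20
add edi, 2 → edi=12+2=14
cmp edi, 14  (cmp 14,14)
jl top: not taken
mov [16], ecx → M[16]=-4
halt.

-4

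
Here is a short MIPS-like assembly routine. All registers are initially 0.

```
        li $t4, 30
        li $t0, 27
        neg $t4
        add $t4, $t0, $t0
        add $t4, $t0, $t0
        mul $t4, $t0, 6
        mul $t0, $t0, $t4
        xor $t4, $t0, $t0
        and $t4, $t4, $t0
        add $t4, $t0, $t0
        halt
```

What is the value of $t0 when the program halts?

li $t4, 30 → $t4=30
li $t0, 27 → $t0=27
neg $t4 → $t4=-(30)=-30
add $t4, $t0, $t0 → $t4=27+27=54
add $t4, $t0, $t0 → $t4=27+27=54
mul $t4, $t0, 6 → $t4=27*6=162
mul $t0, $t0, $t4 → $t0=27*162=4374
xor $t4, $t0, $t0 → $t4=4374^4374=0
and $t4, $t4, $t0 → $t4=0&4374=0
add $t4, $t0, $t0 → $t4=4374+4374=8748
halt.

4374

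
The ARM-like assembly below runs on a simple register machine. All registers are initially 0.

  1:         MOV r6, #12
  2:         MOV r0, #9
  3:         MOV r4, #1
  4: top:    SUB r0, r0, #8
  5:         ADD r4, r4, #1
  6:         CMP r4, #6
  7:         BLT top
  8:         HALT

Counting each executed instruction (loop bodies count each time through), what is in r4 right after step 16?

4

MOV r6, #12 → r6=12
MOV r0, #9 → r0=9
MOV r4, #1 → r4=1
SUB r0, r0, #8 → r0=9-8=1
ADD r4, r4, #1 → r4=1+1=2
CMP r4, #6  (cmp 2,6)
BLT top: taken
SUB r0, r0, #8 → r0=1-8=-7
ADD r4, r4, #1 → r4=2+1=3
CMP r4, #6  (cmp 3,6)
BLT top: taken
SUB r0, r0, #8 → r0=(-7)-8=-15
ADD r4, r4, #1 → r4=3+1=4
CMP r4, #6  (cmp 4,6)
BLT top: taken
SUB r0, r0, #8 → r0=(-15)-8=-23
After step 16: r4 = 4.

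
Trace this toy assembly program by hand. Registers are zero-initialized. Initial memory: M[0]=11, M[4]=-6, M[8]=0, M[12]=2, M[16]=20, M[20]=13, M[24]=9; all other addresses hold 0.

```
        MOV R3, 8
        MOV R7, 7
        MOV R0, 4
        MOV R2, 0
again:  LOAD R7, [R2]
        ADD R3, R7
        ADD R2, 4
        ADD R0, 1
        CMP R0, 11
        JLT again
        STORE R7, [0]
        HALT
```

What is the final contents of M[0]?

after MOV R3, 8: R3=8
after MOV R7, 7: R7=7
after MOV R0, 4: R0=4
after MOV R2, 0: R2=0
after LOAD R7, [R2]: R7=M[0]=11
after ADD R3, R7: R3=8+11=19
after ADD R2, 4: R2=0+4=4
after ADD R0, 1: R0=4+1=5
CMP R0, 11  (cmp 5,11)
JLT again: taken
after LOAD R7, [R2]: R7=M[4]=-6
after ADD R3, R7: R3=19+(-6)=13
after ADD R2, 4: R2=4+4=8
after ADD R0, 1: R0=5+1=6
CMP R0, 11  (cmp 6,11)
JLT again: taken
after LOAD R7, [R2]: R7=M[8]=0
after ADD R3, R7: R3=13+0=13
after ADD R2, 4: R2=8+4=12
after ADD R0, 1: R0=6+1=7
CMP R0, 11  (cmp 7,11)
JLT again: taken
after LOAD R7, [R2]: R7=M[12]=2
after ADD R3, R7: R3=13+2=15
after ADD R2, 4: R2=12+4=16
after ADD R0, 1: R0=7+1=8
CMP R0, 11  (cmp 8,11)
JLT again: taken
after LOAD R7, [R2]: R7=M[16]=20
after ADD R3, R7: R3=15+20=35
after ADD R2, 4: R2=16+4=20
after ADD R0, 1: R0=8+1=9
CMP R0, 11  (cmp 9,11)
JLT again: taken
after LOAD R7, [R2]: R7=M[20]=13
after ADD R3, R7: R3=35+13=48
after ADD R2, 4: R2=20+4=24
after ADD R0, 1: R0=9+1=10
CMP R0, 11  (cmp 10,11)
JLT again: taken
after LOAD R7, [R2]: R7=M[24]=9
after ADD R3, R7: R3=48+9=57
after ADD R2, 4: R2=24+4=28
after ADD R0, 1: R0=10+1=11
CMP R0, 11  (cmp 11,11)
JLT again: not taken
STORE R7, [0] → M[0]=9
halt.

9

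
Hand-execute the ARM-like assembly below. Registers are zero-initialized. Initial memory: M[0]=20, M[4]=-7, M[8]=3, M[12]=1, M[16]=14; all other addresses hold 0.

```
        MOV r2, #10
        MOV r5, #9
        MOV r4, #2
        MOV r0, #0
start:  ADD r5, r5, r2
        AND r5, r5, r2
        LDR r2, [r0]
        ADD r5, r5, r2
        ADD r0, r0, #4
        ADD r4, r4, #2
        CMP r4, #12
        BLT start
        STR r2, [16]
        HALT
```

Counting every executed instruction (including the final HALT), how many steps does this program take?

r2=10
r5=9
r4=2
r0=0
r5=9+10=19
r5=19&10=2
r2=M[0]=20
r5=2+20=22
r0=0+4=4
r4=2+2=4
CMP r4, #12  (cmp 4,12)
BLT start: taken
r5=22+20=42
r5=42&20=0
r2=M[4]=-7
r5=0+(-7)=-7
r0=4+4=8
r4=4+2=6
CMP r4, #12  (cmp 6,12)
BLT start: taken
r5=(-7)+(-7)=-14
r5=(-14)&(-7)=-16
r2=M[8]=3
r5=(-16)+3=-13
r0=8+4=12
r4=6+2=8
CMP r4, #12  (cmp 8,12)
BLT start: taken
r5=(-13)+3=-10
r5=(-10)&3=2
r2=M[12]=1
r5=2+1=3
r0=12+4=16
r4=8+2=10
CMP r4, #12  (cmp 10,12)
BLT start: taken
r5=3+1=4
r5=4&1=0
r2=M[16]=14
r5=0+14=14
r0=16+4=20
r4=10+2=12
CMP r4, #12  (cmp 12,12)
BLT start: not taken
STR r2, [16] → M[16]=14
halt.
Total executed instructions: 46.

46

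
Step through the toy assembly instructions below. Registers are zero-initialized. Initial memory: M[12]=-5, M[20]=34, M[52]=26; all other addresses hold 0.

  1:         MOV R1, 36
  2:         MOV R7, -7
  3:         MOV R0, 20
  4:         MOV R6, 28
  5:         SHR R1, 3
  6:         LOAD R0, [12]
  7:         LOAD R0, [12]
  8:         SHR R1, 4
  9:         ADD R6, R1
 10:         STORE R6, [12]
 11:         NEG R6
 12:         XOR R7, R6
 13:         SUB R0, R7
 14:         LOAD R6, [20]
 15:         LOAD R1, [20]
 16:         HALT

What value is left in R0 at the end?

-34

MOV R1, 36 → R1=36
MOV R7, -7 → R7=-7
MOV R0, 20 → R0=20
MOV R6, 28 → R6=28
SHR R1, 3 → R1=36>>3=4
LOAD R0, [12] → R0=M[12]=-5
LOAD R0, [12] → R0=M[12]=-5
SHR R1, 4 → R1=4>>4=0
ADD R6, R1 → R6=28+0=28
STORE R6, [12] → M[12]=28
NEG R6 → R6=-(28)=-28
XOR R7, R6 → R7=(-7)^(-28)=29
SUB R0, R7 → R0=(-5)-29=-34
LOAD R6, [20] → R6=M[20]=34
LOAD R1, [20] → R1=M[20]=34
halt.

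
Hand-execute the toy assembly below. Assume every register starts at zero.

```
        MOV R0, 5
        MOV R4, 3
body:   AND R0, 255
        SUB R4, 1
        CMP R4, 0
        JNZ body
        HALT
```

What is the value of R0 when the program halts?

after MOV R0, 5: R0=5
after MOV R4, 3: R4=3
after AND R0, 255: R0=5&255=5
after SUB R4, 1: R4=3-1=2
CMP R4, 0  (cmp 2,0)
JNZ body: taken
after AND R0, 255: R0=5&255=5
after SUB R4, 1: R4=2-1=1
CMP R4, 0  (cmp 1,0)
JNZ body: taken
after AND R0, 255: R0=5&255=5
after SUB R4, 1: R4=1-1=0
CMP R4, 0  (cmp 0,0)
JNZ body: not taken
halt.

5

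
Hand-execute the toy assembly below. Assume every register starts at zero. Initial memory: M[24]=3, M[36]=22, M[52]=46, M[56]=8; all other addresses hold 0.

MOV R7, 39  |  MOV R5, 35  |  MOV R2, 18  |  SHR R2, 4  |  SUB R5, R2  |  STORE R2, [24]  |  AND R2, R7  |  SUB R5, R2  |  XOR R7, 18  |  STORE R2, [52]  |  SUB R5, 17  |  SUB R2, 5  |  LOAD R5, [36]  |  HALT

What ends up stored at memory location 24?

1

after MOV R7, 39: R7=39
after MOV R5, 35: R5=35
after MOV R2, 18: R2=18
after SHR R2, 4: R2=18>>4=1
after SUB R5, R2: R5=35-1=34
STORE R2, [24] → M[24]=1
after AND R2, R7: R2=1&39=1
after SUB R5, R2: R5=34-1=33
after XOR R7, 18: R7=39^18=53
STORE R2, [52] → M[52]=1
after SUB R5, 17: R5=33-17=16
after SUB R2, 5: R2=1-5=-4
after LOAD R5, [36]: R5=M[36]=22
halt.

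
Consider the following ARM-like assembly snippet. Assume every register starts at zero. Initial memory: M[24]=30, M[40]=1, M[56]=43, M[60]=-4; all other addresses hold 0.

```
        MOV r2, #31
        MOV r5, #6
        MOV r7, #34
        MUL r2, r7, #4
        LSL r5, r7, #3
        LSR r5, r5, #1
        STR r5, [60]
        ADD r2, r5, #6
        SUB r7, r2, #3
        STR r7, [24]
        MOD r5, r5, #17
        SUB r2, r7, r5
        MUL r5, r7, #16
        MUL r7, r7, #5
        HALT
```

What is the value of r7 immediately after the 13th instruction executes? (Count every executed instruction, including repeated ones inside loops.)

MOV r2, #31 → r2=31
MOV r5, #6 → r5=6
MOV r7, #34 → r7=34
MUL r2, r7, #4 → r2=34*4=136
LSL r5, r7, #3 → r5=34<<3=272
LSR r5, r5, #1 → r5=272>>1=136
STR r5, [60] → M[60]=136
ADD r2, r5, #6 → r2=136+6=142
SUB r7, r2, #3 → r7=142-3=139
STR r7, [24] → M[24]=139
MOD r5, r5, #17 → r5=136%17=0
SUB r2, r7, r5 → r2=139-0=139
MUL r5, r7, #16 → r5=139*16=2224
After step 13: r7 = 139.

139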